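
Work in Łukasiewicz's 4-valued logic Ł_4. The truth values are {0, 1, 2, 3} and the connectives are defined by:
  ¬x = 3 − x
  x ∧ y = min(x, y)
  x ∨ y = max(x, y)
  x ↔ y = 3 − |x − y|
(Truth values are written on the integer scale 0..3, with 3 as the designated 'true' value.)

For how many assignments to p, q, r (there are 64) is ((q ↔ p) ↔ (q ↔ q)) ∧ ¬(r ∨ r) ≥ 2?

value 3: 4 assignments (counts)
value 2: 16 assignments (counts)
value 1: 22 assignments
value 0: 22 assignments
So 20 of the 64 assignments meet the threshold.

20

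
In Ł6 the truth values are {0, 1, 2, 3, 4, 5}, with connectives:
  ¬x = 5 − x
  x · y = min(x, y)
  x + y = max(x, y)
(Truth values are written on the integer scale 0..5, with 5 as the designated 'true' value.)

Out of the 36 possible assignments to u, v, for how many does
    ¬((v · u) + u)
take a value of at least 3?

18

value 5: 6 assignments (counts)
value 4: 6 assignments (counts)
value 3: 6 assignments (counts)
value 2: 6 assignments
value 1: 6 assignments
value 0: 6 assignments
So 18 of the 36 assignments meet the threshold.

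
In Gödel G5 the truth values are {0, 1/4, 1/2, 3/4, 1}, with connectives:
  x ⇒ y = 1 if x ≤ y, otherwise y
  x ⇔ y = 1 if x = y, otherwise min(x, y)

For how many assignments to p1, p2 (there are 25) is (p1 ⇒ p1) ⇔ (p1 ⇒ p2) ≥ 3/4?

value 1: 15 assignments (counts)
value 3/4: 1 assignment (counts)
value 1/2: 2 assignments
value 1/4: 3 assignments
value 0: 4 assignments
So 16 of the 25 assignments meet the threshold.

16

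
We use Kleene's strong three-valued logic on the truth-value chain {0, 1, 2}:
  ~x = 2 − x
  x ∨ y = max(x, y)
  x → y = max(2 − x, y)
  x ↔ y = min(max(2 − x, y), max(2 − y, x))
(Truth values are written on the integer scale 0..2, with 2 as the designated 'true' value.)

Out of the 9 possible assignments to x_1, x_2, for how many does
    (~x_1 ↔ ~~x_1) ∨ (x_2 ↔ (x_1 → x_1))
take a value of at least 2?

2

x_1 = 0, x_2 = 0 ↦ 0  <
x_1 = 0, x_2 = 1 ↦ 1  <
x_1 = 0, x_2 = 2 ↦ 2  ≥
x_1 = 1, x_2 = 0 ↦ 1  <
x_1 = 1, x_2 = 1 ↦ 1  <
x_1 = 1, x_2 = 2 ↦ 1  <
x_1 = 2, x_2 = 0 ↦ 0  <
x_1 = 2, x_2 = 1 ↦ 1  <
x_1 = 2, x_2 = 2 ↦ 2  ≥
So 2 of the 9 assignments meet the threshold.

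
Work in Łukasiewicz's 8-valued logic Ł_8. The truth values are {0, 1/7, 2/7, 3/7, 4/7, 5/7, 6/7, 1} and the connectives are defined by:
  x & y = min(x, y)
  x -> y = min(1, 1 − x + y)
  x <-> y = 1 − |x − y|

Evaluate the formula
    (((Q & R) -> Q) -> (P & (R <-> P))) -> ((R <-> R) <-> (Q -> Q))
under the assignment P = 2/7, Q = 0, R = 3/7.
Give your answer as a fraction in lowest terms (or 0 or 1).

Q & R = 0 & 3/7 = 0
(Q & R) -> Q = 0 -> 0 = 1
R <-> P = 3/7 <-> 2/7 = 6/7
P & (R <-> P) = 2/7 & 6/7 = 2/7
((Q & R) -> Q) -> (P & (R <-> P)) = 1 -> 2/7 = 2/7
R <-> R = 3/7 <-> 3/7 = 1
Q -> Q = 0 -> 0 = 1
(R <-> R) <-> (Q -> Q) = 1 <-> 1 = 1
(((Q & R) -> Q) -> (P & (R <-> P))) -> ((R <-> R) <-> (Q -> Q)) = 2/7 -> 1 = 1

1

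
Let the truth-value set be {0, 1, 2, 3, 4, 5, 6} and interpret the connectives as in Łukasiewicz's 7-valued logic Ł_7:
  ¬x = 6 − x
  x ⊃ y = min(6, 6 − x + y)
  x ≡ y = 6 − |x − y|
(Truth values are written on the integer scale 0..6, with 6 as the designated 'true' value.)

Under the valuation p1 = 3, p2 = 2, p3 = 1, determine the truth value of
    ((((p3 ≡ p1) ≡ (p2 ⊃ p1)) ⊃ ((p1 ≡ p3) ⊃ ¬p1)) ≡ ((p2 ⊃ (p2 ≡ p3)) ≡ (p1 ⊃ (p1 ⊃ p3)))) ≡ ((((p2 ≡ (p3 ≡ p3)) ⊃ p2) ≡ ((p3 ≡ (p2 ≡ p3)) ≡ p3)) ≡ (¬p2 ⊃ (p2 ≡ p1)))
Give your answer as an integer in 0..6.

p3 ≡ p1 = 1 ≡ 3 = 4
p2 ⊃ p1 = 2 ⊃ 3 = 6
(p3 ≡ p1) ≡ (p2 ⊃ p1) = 4 ≡ 6 = 4
p1 ≡ p3 = 3 ≡ 1 = 4
¬p1 = ¬3 = 3
(p1 ≡ p3) ⊃ ¬p1 = 4 ⊃ 3 = 5
((p3 ≡ p1) ≡ (p2 ⊃ p1)) ⊃ ((p1 ≡ p3) ⊃ ¬p1) = 4 ⊃ 5 = 6
p2 ≡ p3 = 2 ≡ 1 = 5
p2 ⊃ (p2 ≡ p3) = 2 ⊃ 5 = 6
p1 ⊃ p3 = 3 ⊃ 1 = 4
p1 ⊃ (p1 ⊃ p3) = 3 ⊃ 4 = 6
(p2 ⊃ (p2 ≡ p3)) ≡ (p1 ⊃ (p1 ⊃ p3)) = 6 ≡ 6 = 6
(((p3 ≡ p1) ≡ (p2 ⊃ p1)) ⊃ ((p1 ≡ p3) ⊃ ¬p1)) ≡ ((p2 ⊃ (p2 ≡ p3)) ≡ (p1 ⊃ (p1 ⊃ p3))) = 6 ≡ 6 = 6
p3 ≡ p3 = 1 ≡ 1 = 6
p2 ≡ (p3 ≡ p3) = 2 ≡ 6 = 2
(p2 ≡ (p3 ≡ p3)) ⊃ p2 = 2 ⊃ 2 = 6
p2 ≡ p3 = 2 ≡ 1 = 5
p3 ≡ (p2 ≡ p3) = 1 ≡ 5 = 2
(p3 ≡ (p2 ≡ p3)) ≡ p3 = 2 ≡ 1 = 5
((p2 ≡ (p3 ≡ p3)) ⊃ p2) ≡ ((p3 ≡ (p2 ≡ p3)) ≡ p3) = 6 ≡ 5 = 5
¬p2 = ¬2 = 4
p2 ≡ p1 = 2 ≡ 3 = 5
¬p2 ⊃ (p2 ≡ p1) = 4 ⊃ 5 = 6
(((p2 ≡ (p3 ≡ p3)) ⊃ p2) ≡ ((p3 ≡ (p2 ≡ p3)) ≡ p3)) ≡ (¬p2 ⊃ (p2 ≡ p1)) = 5 ≡ 6 = 5
((((p3 ≡ p1) ≡ (p2 ⊃ p1)) ⊃ ((p1 ≡ p3) ⊃ ¬p1)) ≡ ((p2 ⊃ (p2 ≡ p3)) ≡ (p1 ⊃ (p1 ⊃ p3)))) ≡ ((((p2 ≡ (p3 ≡ p3)) ⊃ p2) ≡ ((p3 ≡ (p2 ≡ p3)) ≡ p3)) ≡ (¬p2 ⊃ (p2 ≡ p1))) = 6 ≡ 5 = 5

5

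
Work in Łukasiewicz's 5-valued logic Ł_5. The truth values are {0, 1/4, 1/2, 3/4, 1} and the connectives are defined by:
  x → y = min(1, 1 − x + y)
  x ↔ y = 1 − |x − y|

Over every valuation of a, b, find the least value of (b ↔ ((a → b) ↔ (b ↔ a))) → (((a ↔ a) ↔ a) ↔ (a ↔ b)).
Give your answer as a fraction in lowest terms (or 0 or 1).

1/2

Take a = 0, b = 1/2:
a → b = 0 → 1/2 = 1
b ↔ a = 1/2 ↔ 0 = 1/2
(a → b) ↔ (b ↔ a) = 1 ↔ 1/2 = 1/2
b ↔ ((a → b) ↔ (b ↔ a)) = 1/2 ↔ 1/2 = 1
a ↔ a = 0 ↔ 0 = 1
(a ↔ a) ↔ a = 1 ↔ 0 = 0
a ↔ b = 0 ↔ 1/2 = 1/2
((a ↔ a) ↔ a) ↔ (a ↔ b) = 0 ↔ 1/2 = 1/2
(b ↔ ((a → b) ↔ (b ↔ a))) → (((a ↔ a) ↔ a) ↔ (a ↔ b)) = 1 → 1/2 = 1/2
No assignment yields a value below 1/2, so this is the minimum.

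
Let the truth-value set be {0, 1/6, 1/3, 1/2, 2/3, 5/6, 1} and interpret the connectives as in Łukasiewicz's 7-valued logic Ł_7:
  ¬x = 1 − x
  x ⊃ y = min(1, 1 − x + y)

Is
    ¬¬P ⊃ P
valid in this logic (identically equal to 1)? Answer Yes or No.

P = 0 ↦ 1
P = 1/6 ↦ 1
P = 1/3 ↦ 1
P = 1/2 ↦ 1
P = 2/3 ↦ 1
P = 5/6 ↦ 1
P = 1 ↦ 1
Every assignment gives a value ≥ 1.

Yes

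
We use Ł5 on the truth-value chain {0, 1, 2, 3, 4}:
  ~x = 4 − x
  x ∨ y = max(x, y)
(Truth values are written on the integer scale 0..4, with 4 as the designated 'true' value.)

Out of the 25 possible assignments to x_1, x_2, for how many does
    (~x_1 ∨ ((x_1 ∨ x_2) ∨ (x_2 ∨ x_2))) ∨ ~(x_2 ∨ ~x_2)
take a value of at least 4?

13

value 4: 13 assignments (counts)
value 3: 9 assignments
value 2: 3 assignments
So 13 of the 25 assignments meet the threshold.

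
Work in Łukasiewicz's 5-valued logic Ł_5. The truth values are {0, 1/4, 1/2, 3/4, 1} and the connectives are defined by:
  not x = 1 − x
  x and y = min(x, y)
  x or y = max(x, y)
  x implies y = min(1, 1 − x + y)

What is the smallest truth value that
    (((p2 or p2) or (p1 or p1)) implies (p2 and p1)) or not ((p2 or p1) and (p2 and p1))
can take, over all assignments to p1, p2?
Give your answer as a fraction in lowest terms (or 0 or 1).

1/2

Take p1 = 1/2, p2 = 1:
p2 or p2 = 1 or 1 = 1
p1 or p1 = 1/2 or 1/2 = 1/2
(p2 or p2) or (p1 or p1) = 1 or 1/2 = 1
p2 and p1 = 1 and 1/2 = 1/2
((p2 or p2) or (p1 or p1)) implies (p2 and p1) = 1 implies 1/2 = 1/2
p2 or p1 = 1 or 1/2 = 1
p2 and p1 = 1 and 1/2 = 1/2
(p2 or p1) and (p2 and p1) = 1 and 1/2 = 1/2
not ((p2 or p1) and (p2 and p1)) = not 1/2 = 1/2
(((p2 or p2) or (p1 or p1)) implies (p2 and p1)) or not ((p2 or p1) and (p2 and p1)) = 1/2 or 1/2 = 1/2
No assignment yields a value below 1/2, so this is the minimum.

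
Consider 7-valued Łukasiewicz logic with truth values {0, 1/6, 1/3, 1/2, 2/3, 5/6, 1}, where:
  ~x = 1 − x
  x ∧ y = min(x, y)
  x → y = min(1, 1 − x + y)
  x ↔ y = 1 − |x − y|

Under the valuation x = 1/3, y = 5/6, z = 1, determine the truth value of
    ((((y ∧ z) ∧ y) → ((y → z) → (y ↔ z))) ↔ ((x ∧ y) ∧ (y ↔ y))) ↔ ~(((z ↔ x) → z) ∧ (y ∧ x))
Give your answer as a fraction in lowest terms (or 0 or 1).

y ∧ z = 5/6 ∧ 1 = 5/6
(y ∧ z) ∧ y = 5/6 ∧ 5/6 = 5/6
y → z = 5/6 → 1 = 1
y ↔ z = 5/6 ↔ 1 = 5/6
(y → z) → (y ↔ z) = 1 → 5/6 = 5/6
((y ∧ z) ∧ y) → ((y → z) → (y ↔ z)) = 5/6 → 5/6 = 1
x ∧ y = 1/3 ∧ 5/6 = 1/3
y ↔ y = 5/6 ↔ 5/6 = 1
(x ∧ y) ∧ (y ↔ y) = 1/3 ∧ 1 = 1/3
(((y ∧ z) ∧ y) → ((y → z) → (y ↔ z))) ↔ ((x ∧ y) ∧ (y ↔ y)) = 1 ↔ 1/3 = 1/3
z ↔ x = 1 ↔ 1/3 = 1/3
(z ↔ x) → z = 1/3 → 1 = 1
y ∧ x = 5/6 ∧ 1/3 = 1/3
((z ↔ x) → z) ∧ (y ∧ x) = 1 ∧ 1/3 = 1/3
~(((z ↔ x) → z) ∧ (y ∧ x)) = ~1/3 = 2/3
((((y ∧ z) ∧ y) → ((y → z) → (y ↔ z))) ↔ ((x ∧ y) ∧ (y ↔ y))) ↔ ~(((z ↔ x) → z) ∧ (y ∧ x)) = 1/3 ↔ 2/3 = 2/3

2/3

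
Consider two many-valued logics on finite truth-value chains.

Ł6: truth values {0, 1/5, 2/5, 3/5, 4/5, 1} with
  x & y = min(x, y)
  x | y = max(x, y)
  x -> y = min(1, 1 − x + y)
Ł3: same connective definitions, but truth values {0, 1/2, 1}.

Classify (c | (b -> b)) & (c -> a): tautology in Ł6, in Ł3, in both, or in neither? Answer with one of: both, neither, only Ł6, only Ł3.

In Ł6: at a = 0, b = 0, c = 1/5 the value is 4/5 — not a tautology.
In Ł3: at a = 0, b = 0, c = 1/2 the value is 1/2 — not a tautology.

neither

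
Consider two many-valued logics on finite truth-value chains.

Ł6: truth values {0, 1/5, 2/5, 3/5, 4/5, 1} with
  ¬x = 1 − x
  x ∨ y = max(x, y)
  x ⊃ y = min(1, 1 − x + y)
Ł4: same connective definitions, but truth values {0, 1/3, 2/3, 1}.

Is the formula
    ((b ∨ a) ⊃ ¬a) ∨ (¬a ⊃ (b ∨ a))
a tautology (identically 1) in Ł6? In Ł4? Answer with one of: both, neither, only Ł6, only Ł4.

In Ł6: every assignment gives 1 — tautology.
In Ł4: every assignment gives 1 — tautology.

both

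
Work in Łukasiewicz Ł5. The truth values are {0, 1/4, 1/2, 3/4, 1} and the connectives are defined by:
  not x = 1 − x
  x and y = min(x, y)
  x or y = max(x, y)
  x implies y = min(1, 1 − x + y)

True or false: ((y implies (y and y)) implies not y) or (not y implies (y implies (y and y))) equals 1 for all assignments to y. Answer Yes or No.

y = 0 ↦ 1
y = 1/4 ↦ 1
y = 1/2 ↦ 1
y = 3/4 ↦ 1
y = 1 ↦ 1
Every assignment gives a value ≥ 1.

Yes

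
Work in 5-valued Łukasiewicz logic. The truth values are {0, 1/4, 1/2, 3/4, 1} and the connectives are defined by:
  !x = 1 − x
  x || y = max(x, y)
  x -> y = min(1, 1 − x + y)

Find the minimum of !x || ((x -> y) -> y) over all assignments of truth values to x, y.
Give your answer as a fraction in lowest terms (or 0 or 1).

Take x = 1/2, y = 0:
!x = !1/2 = 1/2
x -> y = 1/2 -> 0 = 1/2
(x -> y) -> y = 1/2 -> 0 = 1/2
!x || ((x -> y) -> y) = 1/2 || 1/2 = 1/2
No assignment yields a value below 1/2, so this is the minimum.

1/2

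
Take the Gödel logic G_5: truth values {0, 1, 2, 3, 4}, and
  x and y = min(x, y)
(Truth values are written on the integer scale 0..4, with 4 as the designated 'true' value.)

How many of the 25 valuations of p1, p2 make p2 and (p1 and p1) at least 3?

4

value 4: 1 assignment (counts)
value 3: 3 assignments (counts)
value 2: 5 assignments
value 1: 7 assignments
value 0: 9 assignments
So 4 of the 25 assignments meet the threshold.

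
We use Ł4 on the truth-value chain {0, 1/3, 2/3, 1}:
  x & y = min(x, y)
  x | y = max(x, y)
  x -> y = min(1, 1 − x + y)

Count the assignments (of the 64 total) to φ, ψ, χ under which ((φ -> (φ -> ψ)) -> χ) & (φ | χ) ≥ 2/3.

38

value 1: 22 assignments (counts)
value 2/3: 16 assignments (counts)
value 1/3: 14 assignments
value 0: 12 assignments
So 38 of the 64 assignments meet the threshold.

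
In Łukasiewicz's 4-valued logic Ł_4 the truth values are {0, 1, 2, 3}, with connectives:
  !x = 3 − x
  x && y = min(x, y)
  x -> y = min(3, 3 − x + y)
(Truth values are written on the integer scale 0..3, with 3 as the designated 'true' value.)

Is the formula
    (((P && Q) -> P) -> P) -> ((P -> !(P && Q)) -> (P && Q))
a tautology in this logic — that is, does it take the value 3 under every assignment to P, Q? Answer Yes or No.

Counterexample: take P = 1, Q = 0.
P && Q = 1 && 0 = 0
(P && Q) -> P = 0 -> 1 = 3
((P && Q) -> P) -> P = 3 -> 1 = 1
P && Q = 1 && 0 = 0
!(P && Q) = !0 = 3
P -> !(P && Q) = 1 -> 3 = 3
P && Q = 1 && 0 = 0
(P -> !(P && Q)) -> (P && Q) = 3 -> 0 = 0
(((P && Q) -> P) -> P) -> ((P -> !(P && Q)) -> (P && Q)) = 1 -> 0 = 2
This gives 2 ≠ 3.

No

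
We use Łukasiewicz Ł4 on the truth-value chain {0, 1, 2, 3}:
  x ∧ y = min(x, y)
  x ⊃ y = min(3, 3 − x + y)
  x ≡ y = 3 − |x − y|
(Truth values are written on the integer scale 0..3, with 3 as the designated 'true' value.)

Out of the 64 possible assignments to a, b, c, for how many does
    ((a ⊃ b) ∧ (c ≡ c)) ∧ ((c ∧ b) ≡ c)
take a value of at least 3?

30

value 3: 30 assignments (counts)
value 2: 15 assignments
value 1: 12 assignments
value 0: 7 assignments
So 30 of the 64 assignments meet the threshold.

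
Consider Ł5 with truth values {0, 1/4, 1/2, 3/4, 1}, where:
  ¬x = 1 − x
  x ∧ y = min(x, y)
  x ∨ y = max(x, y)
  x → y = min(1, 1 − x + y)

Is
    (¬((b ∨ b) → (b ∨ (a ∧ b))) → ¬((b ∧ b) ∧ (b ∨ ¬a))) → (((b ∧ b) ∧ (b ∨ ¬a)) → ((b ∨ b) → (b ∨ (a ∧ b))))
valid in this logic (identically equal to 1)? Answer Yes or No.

At a = 1/2, b = 3/4, for instance:
b ∨ b = 3/4 ∨ 3/4 = 3/4
a ∧ b = 1/2 ∧ 3/4 = 1/2
b ∨ (a ∧ b) = 3/4 ∨ 1/2 = 3/4
(b ∨ b) → (b ∨ (a ∧ b)) = 3/4 → 3/4 = 1
¬((b ∨ b) → (b ∨ (a ∧ b))) = ¬1 = 0
b ∧ b = 3/4 ∧ 3/4 = 3/4
¬a = ¬1/2 = 1/2
b ∨ ¬a = 3/4 ∨ 1/2 = 3/4
(b ∧ b) ∧ (b ∨ ¬a) = 3/4 ∧ 3/4 = 3/4
¬((b ∧ b) ∧ (b ∨ ¬a)) = ¬3/4 = 1/4
¬((b ∨ b) → (b ∨ (a ∧ b))) → ¬((b ∧ b) ∧ (b ∨ ¬a)) = 0 → 1/4 = 1
((b ∧ b) ∧ (b ∨ ¬a)) → ((b ∨ b) → (b ∨ (a ∧ b))) = 3/4 → 1 = 1
(¬((b ∨ b) → (b ∨ (a ∧ b))) → ¬((b ∧ b) ∧ (b ∨ ¬a))) → (((b ∧ b) ∧ (b ∨ ¬a)) → ((b ∨ b) → (b ∨ (a ∧ b)))) = 1 → 1 = 1
and checking the remaining 24 assignments likewise gives ≥ 1 in every case.

Yes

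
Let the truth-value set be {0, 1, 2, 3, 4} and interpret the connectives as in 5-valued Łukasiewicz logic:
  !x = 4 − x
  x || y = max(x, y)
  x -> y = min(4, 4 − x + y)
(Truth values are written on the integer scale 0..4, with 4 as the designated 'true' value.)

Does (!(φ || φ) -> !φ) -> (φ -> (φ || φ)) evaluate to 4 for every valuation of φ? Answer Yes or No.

Yes

φ = 0 ↦ 4
φ = 1 ↦ 4
φ = 2 ↦ 4
φ = 3 ↦ 4
φ = 4 ↦ 4
Every assignment gives a value ≥ 4.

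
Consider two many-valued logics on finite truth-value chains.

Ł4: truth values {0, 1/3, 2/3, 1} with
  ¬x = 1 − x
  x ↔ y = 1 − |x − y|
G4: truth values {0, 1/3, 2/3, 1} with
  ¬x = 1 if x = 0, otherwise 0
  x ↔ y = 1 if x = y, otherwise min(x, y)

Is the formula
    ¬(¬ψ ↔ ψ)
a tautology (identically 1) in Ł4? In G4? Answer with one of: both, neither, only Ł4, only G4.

In Ł4: at ψ = 1/3 the value is 1/3 — not a tautology.
In G4: every assignment gives 1 — tautology.

only G4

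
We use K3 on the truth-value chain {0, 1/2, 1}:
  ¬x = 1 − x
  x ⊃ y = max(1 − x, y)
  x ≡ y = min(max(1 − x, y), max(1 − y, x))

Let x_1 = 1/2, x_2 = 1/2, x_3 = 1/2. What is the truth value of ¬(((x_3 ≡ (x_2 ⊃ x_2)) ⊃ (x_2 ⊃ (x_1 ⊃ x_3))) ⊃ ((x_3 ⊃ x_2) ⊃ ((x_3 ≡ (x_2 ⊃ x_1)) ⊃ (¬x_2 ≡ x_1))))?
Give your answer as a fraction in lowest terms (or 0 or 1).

1/2

x_2 ⊃ x_2 = 1/2 ⊃ 1/2 = 1/2
x_3 ≡ (x_2 ⊃ x_2) = 1/2 ≡ 1/2 = 1/2
x_1 ⊃ x_3 = 1/2 ⊃ 1/2 = 1/2
x_2 ⊃ (x_1 ⊃ x_3) = 1/2 ⊃ 1/2 = 1/2
(x_3 ≡ (x_2 ⊃ x_2)) ⊃ (x_2 ⊃ (x_1 ⊃ x_3)) = 1/2 ⊃ 1/2 = 1/2
x_3 ⊃ x_2 = 1/2 ⊃ 1/2 = 1/2
x_2 ⊃ x_1 = 1/2 ⊃ 1/2 = 1/2
x_3 ≡ (x_2 ⊃ x_1) = 1/2 ≡ 1/2 = 1/2
¬x_2 = ¬1/2 = 1/2
¬x_2 ≡ x_1 = 1/2 ≡ 1/2 = 1/2
(x_3 ≡ (x_2 ⊃ x_1)) ⊃ (¬x_2 ≡ x_1) = 1/2 ⊃ 1/2 = 1/2
(x_3 ⊃ x_2) ⊃ ((x_3 ≡ (x_2 ⊃ x_1)) ⊃ (¬x_2 ≡ x_1)) = 1/2 ⊃ 1/2 = 1/2
((x_3 ≡ (x_2 ⊃ x_2)) ⊃ (x_2 ⊃ (x_1 ⊃ x_3))) ⊃ ((x_3 ⊃ x_2) ⊃ ((x_3 ≡ (x_2 ⊃ x_1)) ⊃ (¬x_2 ≡ x_1))) = 1/2 ⊃ 1/2 = 1/2
¬(((x_3 ≡ (x_2 ⊃ x_2)) ⊃ (x_2 ⊃ (x_1 ⊃ x_3))) ⊃ ((x_3 ⊃ x_2) ⊃ ((x_3 ≡ (x_2 ⊃ x_1)) ⊃ (¬x_2 ≡ x_1)))) = ¬1/2 = 1/2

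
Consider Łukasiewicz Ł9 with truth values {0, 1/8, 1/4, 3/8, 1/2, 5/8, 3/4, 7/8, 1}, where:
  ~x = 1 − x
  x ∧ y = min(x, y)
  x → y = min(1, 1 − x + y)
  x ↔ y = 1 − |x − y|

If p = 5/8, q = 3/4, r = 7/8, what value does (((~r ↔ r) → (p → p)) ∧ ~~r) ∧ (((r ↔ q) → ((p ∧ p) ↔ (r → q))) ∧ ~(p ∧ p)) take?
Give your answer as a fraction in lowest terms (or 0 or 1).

~r = ~7/8 = 1/8
~r ↔ r = 1/8 ↔ 7/8 = 1/4
p → p = 5/8 → 5/8 = 1
(~r ↔ r) → (p → p) = 1/4 → 1 = 1
~r = ~7/8 = 1/8
~~r = ~1/8 = 7/8
((~r ↔ r) → (p → p)) ∧ ~~r = 1 ∧ 7/8 = 7/8
r ↔ q = 7/8 ↔ 3/4 = 7/8
p ∧ p = 5/8 ∧ 5/8 = 5/8
r → q = 7/8 → 3/4 = 7/8
(p ∧ p) ↔ (r → q) = 5/8 ↔ 7/8 = 3/4
(r ↔ q) → ((p ∧ p) ↔ (r → q)) = 7/8 → 3/4 = 7/8
p ∧ p = 5/8 ∧ 5/8 = 5/8
~(p ∧ p) = ~5/8 = 3/8
((r ↔ q) → ((p ∧ p) ↔ (r → q))) ∧ ~(p ∧ p) = 7/8 ∧ 3/8 = 3/8
(((~r ↔ r) → (p → p)) ∧ ~~r) ∧ (((r ↔ q) → ((p ∧ p) ↔ (r → q))) ∧ ~(p ∧ p)) = 7/8 ∧ 3/8 = 3/8

3/8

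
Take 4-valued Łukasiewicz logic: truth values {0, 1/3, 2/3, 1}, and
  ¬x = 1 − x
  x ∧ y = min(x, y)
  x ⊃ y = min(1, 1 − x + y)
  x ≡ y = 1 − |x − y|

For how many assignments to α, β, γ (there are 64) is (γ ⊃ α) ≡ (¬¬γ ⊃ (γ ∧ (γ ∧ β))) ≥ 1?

36

value 1: 36 assignments (counts)
value 2/3: 18 assignments
value 1/3: 8 assignments
value 0: 2 assignments
So 36 of the 64 assignments meet the threshold.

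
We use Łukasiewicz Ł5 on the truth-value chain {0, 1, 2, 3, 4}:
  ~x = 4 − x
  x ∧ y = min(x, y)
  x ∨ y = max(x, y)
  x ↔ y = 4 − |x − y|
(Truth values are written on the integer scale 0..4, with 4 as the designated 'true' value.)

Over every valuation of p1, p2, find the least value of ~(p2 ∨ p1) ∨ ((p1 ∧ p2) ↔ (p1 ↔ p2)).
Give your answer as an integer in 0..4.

Take p1 = 0, p2 = 2:
p2 ∨ p1 = 2 ∨ 0 = 2
~(p2 ∨ p1) = ~2 = 2
p1 ∧ p2 = 0 ∧ 2 = 0
p1 ↔ p2 = 0 ↔ 2 = 2
(p1 ∧ p2) ↔ (p1 ↔ p2) = 0 ↔ 2 = 2
~(p2 ∨ p1) ∨ ((p1 ∧ p2) ↔ (p1 ↔ p2)) = 2 ∨ 2 = 2
No assignment yields a value below 2, so this is the minimum.

2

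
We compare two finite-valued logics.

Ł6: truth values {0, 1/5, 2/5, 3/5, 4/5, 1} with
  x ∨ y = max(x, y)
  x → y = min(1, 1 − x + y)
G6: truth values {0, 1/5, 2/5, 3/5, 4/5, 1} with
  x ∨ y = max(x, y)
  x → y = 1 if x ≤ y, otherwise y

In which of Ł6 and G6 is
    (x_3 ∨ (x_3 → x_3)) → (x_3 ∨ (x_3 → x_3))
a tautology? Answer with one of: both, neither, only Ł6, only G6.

both

In Ł6: every assignment gives 1 — tautology.
In G6: every assignment gives 1 — tautology.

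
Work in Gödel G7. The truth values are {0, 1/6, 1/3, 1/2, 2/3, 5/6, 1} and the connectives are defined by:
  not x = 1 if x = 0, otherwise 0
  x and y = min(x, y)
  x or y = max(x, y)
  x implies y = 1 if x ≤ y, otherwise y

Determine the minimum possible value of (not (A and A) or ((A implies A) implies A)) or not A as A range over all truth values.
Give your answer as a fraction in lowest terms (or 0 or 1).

1/6

Take A = 1/6:
A and A = 1/6 and 1/6 = 1/6
not (A and A) = not 1/6 = 0
A implies A = 1/6 implies 1/6 = 1
(A implies A) implies A = 1 implies 1/6 = 1/6
not (A and A) or ((A implies A) implies A) = 0 or 1/6 = 1/6
not A = not 1/6 = 0
(not (A and A) or ((A implies A) implies A)) or not A = 1/6 or 0 = 1/6
No assignment yields a value below 1/6, so this is the minimum.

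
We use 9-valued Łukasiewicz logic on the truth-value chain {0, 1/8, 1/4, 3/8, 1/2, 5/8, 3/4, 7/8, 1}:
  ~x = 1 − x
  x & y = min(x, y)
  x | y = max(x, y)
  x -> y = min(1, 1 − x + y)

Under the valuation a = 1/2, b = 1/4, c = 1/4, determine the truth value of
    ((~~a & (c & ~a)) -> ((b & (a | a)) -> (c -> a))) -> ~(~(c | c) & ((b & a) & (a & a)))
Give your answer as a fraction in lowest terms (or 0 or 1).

3/4

~a = ~1/2 = 1/2
~~a = ~1/2 = 1/2
~a = ~1/2 = 1/2
c & ~a = 1/4 & 1/2 = 1/4
~~a & (c & ~a) = 1/2 & 1/4 = 1/4
a | a = 1/2 | 1/2 = 1/2
b & (a | a) = 1/4 & 1/2 = 1/4
c -> a = 1/4 -> 1/2 = 1
(b & (a | a)) -> (c -> a) = 1/4 -> 1 = 1
(~~a & (c & ~a)) -> ((b & (a | a)) -> (c -> a)) = 1/4 -> 1 = 1
c | c = 1/4 | 1/4 = 1/4
~(c | c) = ~1/4 = 3/4
b & a = 1/4 & 1/2 = 1/4
a & a = 1/2 & 1/2 = 1/2
(b & a) & (a & a) = 1/4 & 1/2 = 1/4
~(c | c) & ((b & a) & (a & a)) = 3/4 & 1/4 = 1/4
~(~(c | c) & ((b & a) & (a & a))) = ~1/4 = 3/4
((~~a & (c & ~a)) -> ((b & (a | a)) -> (c -> a))) -> ~(~(c | c) & ((b & a) & (a & a))) = 1 -> 3/4 = 3/4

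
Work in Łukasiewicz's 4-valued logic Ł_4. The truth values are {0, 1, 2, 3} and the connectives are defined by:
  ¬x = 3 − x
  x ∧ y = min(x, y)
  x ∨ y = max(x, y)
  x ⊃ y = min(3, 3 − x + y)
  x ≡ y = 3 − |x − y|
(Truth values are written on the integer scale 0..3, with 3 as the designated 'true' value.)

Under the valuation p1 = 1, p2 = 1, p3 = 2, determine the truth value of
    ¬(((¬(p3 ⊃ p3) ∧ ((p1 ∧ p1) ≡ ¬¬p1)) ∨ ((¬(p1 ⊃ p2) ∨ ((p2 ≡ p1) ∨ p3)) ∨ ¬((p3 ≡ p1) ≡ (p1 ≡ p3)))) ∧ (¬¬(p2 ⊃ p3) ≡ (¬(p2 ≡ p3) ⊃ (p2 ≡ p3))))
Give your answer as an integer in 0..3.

p3 ⊃ p3 = 2 ⊃ 2 = 3
¬(p3 ⊃ p3) = ¬3 = 0
p1 ∧ p1 = 1 ∧ 1 = 1
¬p1 = ¬1 = 2
¬¬p1 = ¬2 = 1
(p1 ∧ p1) ≡ ¬¬p1 = 1 ≡ 1 = 3
¬(p3 ⊃ p3) ∧ ((p1 ∧ p1) ≡ ¬¬p1) = 0 ∧ 3 = 0
p1 ⊃ p2 = 1 ⊃ 1 = 3
¬(p1 ⊃ p2) = ¬3 = 0
p2 ≡ p1 = 1 ≡ 1 = 3
(p2 ≡ p1) ∨ p3 = 3 ∨ 2 = 3
¬(p1 ⊃ p2) ∨ ((p2 ≡ p1) ∨ p3) = 0 ∨ 3 = 3
p3 ≡ p1 = 2 ≡ 1 = 2
p1 ≡ p3 = 1 ≡ 2 = 2
(p3 ≡ p1) ≡ (p1 ≡ p3) = 2 ≡ 2 = 3
¬((p3 ≡ p1) ≡ (p1 ≡ p3)) = ¬3 = 0
(¬(p1 ⊃ p2) ∨ ((p2 ≡ p1) ∨ p3)) ∨ ¬((p3 ≡ p1) ≡ (p1 ≡ p3)) = 3 ∨ 0 = 3
(¬(p3 ⊃ p3) ∧ ((p1 ∧ p1) ≡ ¬¬p1)) ∨ ((¬(p1 ⊃ p2) ∨ ((p2 ≡ p1) ∨ p3)) ∨ ¬((p3 ≡ p1) ≡ (p1 ≡ p3))) = 0 ∨ 3 = 3
p2 ⊃ p3 = 1 ⊃ 2 = 3
¬(p2 ⊃ p3) = ¬3 = 0
¬¬(p2 ⊃ p3) = ¬0 = 3
p2 ≡ p3 = 1 ≡ 2 = 2
¬(p2 ≡ p3) = ¬2 = 1
p2 ≡ p3 = 1 ≡ 2 = 2
¬(p2 ≡ p3) ⊃ (p2 ≡ p3) = 1 ⊃ 2 = 3
¬¬(p2 ⊃ p3) ≡ (¬(p2 ≡ p3) ⊃ (p2 ≡ p3)) = 3 ≡ 3 = 3
((¬(p3 ⊃ p3) ∧ ((p1 ∧ p1) ≡ ¬¬p1)) ∨ ((¬(p1 ⊃ p2) ∨ ((p2 ≡ p1) ∨ p3)) ∨ ¬((p3 ≡ p1) ≡ (p1 ≡ p3)))) ∧ (¬¬(p2 ⊃ p3) ≡ (¬(p2 ≡ p3) ⊃ (p2 ≡ p3))) = 3 ∧ 3 = 3
¬(((¬(p3 ⊃ p3) ∧ ((p1 ∧ p1) ≡ ¬¬p1)) ∨ ((¬(p1 ⊃ p2) ∨ ((p2 ≡ p1) ∨ p3)) ∨ ¬((p3 ≡ p1) ≡ (p1 ≡ p3)))) ∧ (¬¬(p2 ⊃ p3) ≡ (¬(p2 ≡ p3) ⊃ (p2 ≡ p3)))) = ¬3 = 0

0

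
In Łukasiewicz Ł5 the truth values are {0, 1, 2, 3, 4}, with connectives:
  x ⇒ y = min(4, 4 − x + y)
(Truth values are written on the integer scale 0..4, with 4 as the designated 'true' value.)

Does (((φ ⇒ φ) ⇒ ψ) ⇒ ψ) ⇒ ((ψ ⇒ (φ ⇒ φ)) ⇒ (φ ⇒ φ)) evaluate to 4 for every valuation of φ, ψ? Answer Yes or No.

At φ = 1, ψ = 3, for instance:
φ ⇒ φ = 1 ⇒ 1 = 4
(φ ⇒ φ) ⇒ ψ = 4 ⇒ 3 = 3
((φ ⇒ φ) ⇒ ψ) ⇒ ψ = 3 ⇒ 3 = 4
ψ ⇒ (φ ⇒ φ) = 3 ⇒ 4 = 4
(ψ ⇒ (φ ⇒ φ)) ⇒ (φ ⇒ φ) = 4 ⇒ 4 = 4
(((φ ⇒ φ) ⇒ ψ) ⇒ ψ) ⇒ ((ψ ⇒ (φ ⇒ φ)) ⇒ (φ ⇒ φ)) = 4 ⇒ 4 = 4
and checking the remaining 24 assignments likewise gives ≥ 4 in every case.

Yes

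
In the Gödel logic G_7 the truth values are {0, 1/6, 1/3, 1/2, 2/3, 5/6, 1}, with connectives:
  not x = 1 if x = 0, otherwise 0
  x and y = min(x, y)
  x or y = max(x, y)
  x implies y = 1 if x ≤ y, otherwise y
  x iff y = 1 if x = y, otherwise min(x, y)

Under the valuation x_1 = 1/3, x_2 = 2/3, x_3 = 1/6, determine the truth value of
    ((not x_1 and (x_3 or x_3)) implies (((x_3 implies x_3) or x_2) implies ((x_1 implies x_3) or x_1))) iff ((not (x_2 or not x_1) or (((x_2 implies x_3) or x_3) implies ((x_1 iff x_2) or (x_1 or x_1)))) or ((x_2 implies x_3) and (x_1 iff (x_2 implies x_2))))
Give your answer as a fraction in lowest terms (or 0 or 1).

not x_1 = not 1/3 = 0
x_3 or x_3 = 1/6 or 1/6 = 1/6
not x_1 and (x_3 or x_3) = 0 and 1/6 = 0
x_3 implies x_3 = 1/6 implies 1/6 = 1
(x_3 implies x_3) or x_2 = 1 or 2/3 = 1
x_1 implies x_3 = 1/3 implies 1/6 = 1/6
(x_1 implies x_3) or x_1 = 1/6 or 1/3 = 1/3
((x_3 implies x_3) or x_2) implies ((x_1 implies x_3) or x_1) = 1 implies 1/3 = 1/3
(not x_1 and (x_3 or x_3)) implies (((x_3 implies x_3) or x_2) implies ((x_1 implies x_3) or x_1)) = 0 implies 1/3 = 1
not x_1 = not 1/3 = 0
x_2 or not x_1 = 2/3 or 0 = 2/3
not (x_2 or not x_1) = not 2/3 = 0
x_2 implies x_3 = 2/3 implies 1/6 = 1/6
(x_2 implies x_3) or x_3 = 1/6 or 1/6 = 1/6
x_1 iff x_2 = 1/3 iff 2/3 = 1/3
x_1 or x_1 = 1/3 or 1/3 = 1/3
(x_1 iff x_2) or (x_1 or x_1) = 1/3 or 1/3 = 1/3
((x_2 implies x_3) or x_3) implies ((x_1 iff x_2) or (x_1 or x_1)) = 1/6 implies 1/3 = 1
not (x_2 or not x_1) or (((x_2 implies x_3) or x_3) implies ((x_1 iff x_2) or (x_1 or x_1))) = 0 or 1 = 1
x_2 implies x_3 = 2/3 implies 1/6 = 1/6
x_2 implies x_2 = 2/3 implies 2/3 = 1
x_1 iff (x_2 implies x_2) = 1/3 iff 1 = 1/3
(x_2 implies x_3) and (x_1 iff (x_2 implies x_2)) = 1/6 and 1/3 = 1/6
(not (x_2 or not x_1) or (((x_2 implies x_3) or x_3) implies ((x_1 iff x_2) or (x_1 or x_1)))) or ((x_2 implies x_3) and (x_1 iff (x_2 implies x_2))) = 1 or 1/6 = 1
((not x_1 and (x_3 or x_3)) implies (((x_3 implies x_3) or x_2) implies ((x_1 implies x_3) or x_1))) iff ((not (x_2 or not x_1) or (((x_2 implies x_3) or x_3) implies ((x_1 iff x_2) or (x_1 or x_1)))) or ((x_2 implies x_3) and (x_1 iff (x_2 implies x_2)))) = 1 iff 1 = 1

1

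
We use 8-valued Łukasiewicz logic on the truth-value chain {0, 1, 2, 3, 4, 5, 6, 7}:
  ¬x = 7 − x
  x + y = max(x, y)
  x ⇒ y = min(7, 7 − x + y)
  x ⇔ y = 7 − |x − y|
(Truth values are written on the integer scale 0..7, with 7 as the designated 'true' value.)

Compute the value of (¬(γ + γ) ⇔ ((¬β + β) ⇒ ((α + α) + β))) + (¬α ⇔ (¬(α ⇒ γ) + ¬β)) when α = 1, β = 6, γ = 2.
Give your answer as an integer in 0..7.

5

γ + γ = 2 + 2 = 2
¬(γ + γ) = ¬2 = 5
¬β = ¬6 = 1
¬β + β = 1 + 6 = 6
α + α = 1 + 1 = 1
(α + α) + β = 1 + 6 = 6
(¬β + β) ⇒ ((α + α) + β) = 6 ⇒ 6 = 7
¬(γ + γ) ⇔ ((¬β + β) ⇒ ((α + α) + β)) = 5 ⇔ 7 = 5
¬α = ¬1 = 6
α ⇒ γ = 1 ⇒ 2 = 7
¬(α ⇒ γ) = ¬7 = 0
¬β = ¬6 = 1
¬(α ⇒ γ) + ¬β = 0 + 1 = 1
¬α ⇔ (¬(α ⇒ γ) + ¬β) = 6 ⇔ 1 = 2
(¬(γ + γ) ⇔ ((¬β + β) ⇒ ((α + α) + β))) + (¬α ⇔ (¬(α ⇒ γ) + ¬β)) = 5 + 2 = 5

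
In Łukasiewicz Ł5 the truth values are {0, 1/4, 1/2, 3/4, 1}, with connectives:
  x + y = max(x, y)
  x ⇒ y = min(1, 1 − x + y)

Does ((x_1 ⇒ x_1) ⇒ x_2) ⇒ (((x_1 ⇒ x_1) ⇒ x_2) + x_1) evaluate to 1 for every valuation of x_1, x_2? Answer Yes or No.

At x_1 = 0, x_2 = 1/2, for instance:
x_1 ⇒ x_1 = 0 ⇒ 0 = 1
(x_1 ⇒ x_1) ⇒ x_2 = 1 ⇒ 1/2 = 1/2
((x_1 ⇒ x_1) ⇒ x_2) + x_1 = 1/2 + 0 = 1/2
((x_1 ⇒ x_1) ⇒ x_2) ⇒ (((x_1 ⇒ x_1) ⇒ x_2) + x_1) = 1/2 ⇒ 1/2 = 1
and checking the remaining 24 assignments likewise gives ≥ 1 in every case.

Yes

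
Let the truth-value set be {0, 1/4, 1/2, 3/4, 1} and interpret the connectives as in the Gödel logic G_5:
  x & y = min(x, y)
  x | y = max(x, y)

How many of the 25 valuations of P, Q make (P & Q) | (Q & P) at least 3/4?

value 1: 1 assignment (counts)
value 3/4: 3 assignments (counts)
value 1/2: 5 assignments
value 1/4: 7 assignments
value 0: 9 assignments
So 4 of the 25 assignments meet the threshold.

4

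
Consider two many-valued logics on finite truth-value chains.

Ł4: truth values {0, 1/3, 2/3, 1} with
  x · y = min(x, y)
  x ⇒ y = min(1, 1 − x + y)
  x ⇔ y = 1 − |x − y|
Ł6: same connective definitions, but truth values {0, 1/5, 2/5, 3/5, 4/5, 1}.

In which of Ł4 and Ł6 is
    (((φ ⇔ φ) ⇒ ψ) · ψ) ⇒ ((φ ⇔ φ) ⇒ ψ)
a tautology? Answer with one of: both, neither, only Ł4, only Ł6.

both

In Ł4: every assignment gives 1 — tautology.
In Ł6: every assignment gives 1 — tautology.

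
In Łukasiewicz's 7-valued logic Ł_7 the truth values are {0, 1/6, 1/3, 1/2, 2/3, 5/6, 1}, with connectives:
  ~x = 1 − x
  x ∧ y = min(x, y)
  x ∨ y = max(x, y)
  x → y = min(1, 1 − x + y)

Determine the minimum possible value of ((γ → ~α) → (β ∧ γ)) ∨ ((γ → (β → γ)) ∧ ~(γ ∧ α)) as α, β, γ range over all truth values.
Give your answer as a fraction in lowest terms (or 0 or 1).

Take α = 2/3, β = 0, γ = 2/3:
~α = ~2/3 = 1/3
γ → ~α = 2/3 → 1/3 = 2/3
β ∧ γ = 0 ∧ 2/3 = 0
(γ → ~α) → (β ∧ γ) = 2/3 → 0 = 1/3
β → γ = 0 → 2/3 = 1
γ → (β → γ) = 2/3 → 1 = 1
γ ∧ α = 2/3 ∧ 2/3 = 2/3
~(γ ∧ α) = ~2/3 = 1/3
(γ → (β → γ)) ∧ ~(γ ∧ α) = 1 ∧ 1/3 = 1/3
((γ → ~α) → (β ∧ γ)) ∨ ((γ → (β → γ)) ∧ ~(γ ∧ α)) = 1/3 ∨ 1/3 = 1/3
No assignment yields a value below 1/3, so this is the minimum.

1/3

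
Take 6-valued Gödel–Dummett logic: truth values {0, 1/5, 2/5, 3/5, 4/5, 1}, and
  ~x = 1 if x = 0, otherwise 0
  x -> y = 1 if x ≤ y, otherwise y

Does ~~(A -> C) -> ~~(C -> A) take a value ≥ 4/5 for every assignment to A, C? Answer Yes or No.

No

Counterexample: take A = 0, C = 1/5.
A -> C = 0 -> 1/5 = 1
~(A -> C) = ~1 = 0
~~(A -> C) = ~0 = 1
C -> A = 1/5 -> 0 = 0
~(C -> A) = ~0 = 1
~~(C -> A) = ~1 = 0
~~(A -> C) -> ~~(C -> A) = 1 -> 0 = 0
This gives 0, which is below 4/5.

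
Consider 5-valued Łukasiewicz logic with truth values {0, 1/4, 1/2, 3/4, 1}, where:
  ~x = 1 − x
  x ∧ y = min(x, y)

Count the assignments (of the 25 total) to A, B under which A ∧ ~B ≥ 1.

value 1: 1 assignment (counts)
value 3/4: 3 assignments
value 1/2: 5 assignments
value 1/4: 7 assignments
value 0: 9 assignments
So 1 of the 25 assignments meets the threshold.

1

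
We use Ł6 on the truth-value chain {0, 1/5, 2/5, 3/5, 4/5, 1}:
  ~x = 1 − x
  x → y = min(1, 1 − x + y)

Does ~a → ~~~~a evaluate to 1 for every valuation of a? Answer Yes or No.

No

Counterexample: take a = 0.
~a = ~0 = 1
~a = ~0 = 1
~~a = ~1 = 0
~~~a = ~0 = 1
~~~~a = ~1 = 0
~a → ~~~~a = 1 → 0 = 0
This gives 0 ≠ 1.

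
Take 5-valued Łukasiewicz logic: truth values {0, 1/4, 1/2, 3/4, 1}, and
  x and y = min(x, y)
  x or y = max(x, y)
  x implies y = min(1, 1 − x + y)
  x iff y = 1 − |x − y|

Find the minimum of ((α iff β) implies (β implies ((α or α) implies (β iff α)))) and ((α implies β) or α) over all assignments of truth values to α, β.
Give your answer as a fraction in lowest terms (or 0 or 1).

1/2

Take α = 1/2, β = 0:
α iff β = 1/2 iff 0 = 1/2
α or α = 1/2 or 1/2 = 1/2
β iff α = 0 iff 1/2 = 1/2
(α or α) implies (β iff α) = 1/2 implies 1/2 = 1
β implies ((α or α) implies (β iff α)) = 0 implies 1 = 1
(α iff β) implies (β implies ((α or α) implies (β iff α))) = 1/2 implies 1 = 1
α implies β = 1/2 implies 0 = 1/2
(α implies β) or α = 1/2 or 1/2 = 1/2
((α iff β) implies (β implies ((α or α) implies (β iff α)))) and ((α implies β) or α) = 1 and 1/2 = 1/2
No assignment yields a value below 1/2, so this is the minimum.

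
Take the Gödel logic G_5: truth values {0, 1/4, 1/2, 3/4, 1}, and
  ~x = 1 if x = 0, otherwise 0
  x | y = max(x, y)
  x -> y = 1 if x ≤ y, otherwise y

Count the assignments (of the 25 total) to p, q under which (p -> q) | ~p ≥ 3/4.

value 1: 15 assignments (counts)
value 3/4: 1 assignment (counts)
value 1/2: 2 assignments
value 1/4: 3 assignments
value 0: 4 assignments
So 16 of the 25 assignments meet the threshold.

16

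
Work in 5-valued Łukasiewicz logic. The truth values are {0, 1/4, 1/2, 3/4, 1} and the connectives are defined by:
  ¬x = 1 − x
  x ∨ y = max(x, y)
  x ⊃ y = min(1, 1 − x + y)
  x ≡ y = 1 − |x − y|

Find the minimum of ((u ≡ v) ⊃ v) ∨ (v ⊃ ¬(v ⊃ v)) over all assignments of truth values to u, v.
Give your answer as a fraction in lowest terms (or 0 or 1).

Take u = 1/2, v = 1/2:
u ≡ v = 1/2 ≡ 1/2 = 1
(u ≡ v) ⊃ v = 1 ⊃ 1/2 = 1/2
v ⊃ v = 1/2 ⊃ 1/2 = 1
¬(v ⊃ v) = ¬1 = 0
v ⊃ ¬(v ⊃ v) = 1/2 ⊃ 0 = 1/2
((u ≡ v) ⊃ v) ∨ (v ⊃ ¬(v ⊃ v)) = 1/2 ∨ 1/2 = 1/2
No assignment yields a value below 1/2, so this is the minimum.

1/2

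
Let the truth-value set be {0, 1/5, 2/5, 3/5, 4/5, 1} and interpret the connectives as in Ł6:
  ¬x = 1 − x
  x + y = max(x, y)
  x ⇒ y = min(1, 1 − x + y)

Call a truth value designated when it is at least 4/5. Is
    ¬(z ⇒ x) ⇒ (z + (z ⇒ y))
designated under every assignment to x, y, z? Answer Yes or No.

At x = 1, y = 1, z = 4/5, for instance:
z ⇒ x = 4/5 ⇒ 1 = 1
¬(z ⇒ x) = ¬1 = 0
z ⇒ y = 4/5 ⇒ 1 = 1
z + (z ⇒ y) = 4/5 + 1 = 1
¬(z ⇒ x) ⇒ (z + (z ⇒ y)) = 0 ⇒ 1 = 1
and checking the remaining 215 assignments likewise gives ≥ 4/5 in every case.

Yes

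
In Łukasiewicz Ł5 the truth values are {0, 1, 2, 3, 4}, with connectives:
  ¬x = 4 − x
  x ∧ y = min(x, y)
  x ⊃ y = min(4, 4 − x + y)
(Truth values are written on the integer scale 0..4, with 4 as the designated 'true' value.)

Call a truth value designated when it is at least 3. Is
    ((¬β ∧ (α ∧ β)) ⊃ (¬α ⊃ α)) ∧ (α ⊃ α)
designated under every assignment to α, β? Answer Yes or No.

Yes

At α = 2, β = 4, for instance:
¬β = ¬4 = 0
α ∧ β = 2 ∧ 4 = 2
¬β ∧ (α ∧ β) = 0 ∧ 2 = 0
¬α = ¬2 = 2
¬α ⊃ α = 2 ⊃ 2 = 4
(¬β ∧ (α ∧ β)) ⊃ (¬α ⊃ α) = 0 ⊃ 4 = 4
α ⊃ α = 2 ⊃ 2 = 4
((¬β ∧ (α ∧ β)) ⊃ (¬α ⊃ α)) ∧ (α ⊃ α) = 4 ∧ 4 = 4
and checking the remaining 24 assignments likewise gives ≥ 3 in every case.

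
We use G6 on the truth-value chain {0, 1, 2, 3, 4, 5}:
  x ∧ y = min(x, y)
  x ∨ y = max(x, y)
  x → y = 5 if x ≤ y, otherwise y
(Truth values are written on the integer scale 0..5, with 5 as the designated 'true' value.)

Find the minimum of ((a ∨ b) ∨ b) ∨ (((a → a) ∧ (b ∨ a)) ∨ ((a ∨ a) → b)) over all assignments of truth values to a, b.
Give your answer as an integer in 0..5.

1

Take a = 1, b = 0:
a ∨ b = 1 ∨ 0 = 1
(a ∨ b) ∨ b = 1 ∨ 0 = 1
a → a = 1 → 1 = 5
b ∨ a = 0 ∨ 1 = 1
(a → a) ∧ (b ∨ a) = 5 ∧ 1 = 1
a ∨ a = 1 ∨ 1 = 1
(a ∨ a) → b = 1 → 0 = 0
((a → a) ∧ (b ∨ a)) ∨ ((a ∨ a) → b) = 1 ∨ 0 = 1
((a ∨ b) ∨ b) ∨ (((a → a) ∧ (b ∨ a)) ∨ ((a ∨ a) → b)) = 1 ∨ 1 = 1
No assignment yields a value below 1, so this is the minimum.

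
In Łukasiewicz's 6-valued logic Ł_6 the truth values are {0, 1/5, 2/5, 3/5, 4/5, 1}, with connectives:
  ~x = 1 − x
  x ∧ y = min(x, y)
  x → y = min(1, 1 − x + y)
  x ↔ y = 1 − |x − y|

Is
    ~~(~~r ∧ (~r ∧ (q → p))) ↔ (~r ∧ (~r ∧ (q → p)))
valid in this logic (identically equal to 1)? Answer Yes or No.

No

Counterexample: take p = 0, q = 0, r = 0.
~r = ~0 = 1
~~r = ~1 = 0
~r = ~0 = 1
q → p = 0 → 0 = 1
~r ∧ (q → p) = 1 ∧ 1 = 1
~~r ∧ (~r ∧ (q → p)) = 0 ∧ 1 = 0
~(~~r ∧ (~r ∧ (q → p))) = ~0 = 1
~~(~~r ∧ (~r ∧ (q → p))) = ~1 = 0
~r = ~0 = 1
~r = ~0 = 1
q → p = 0 → 0 = 1
~r ∧ (q → p) = 1 ∧ 1 = 1
~r ∧ (~r ∧ (q → p)) = 1 ∧ 1 = 1
~~(~~r ∧ (~r ∧ (q → p))) ↔ (~r ∧ (~r ∧ (q → p))) = 0 ↔ 1 = 0
This gives 0 ≠ 1.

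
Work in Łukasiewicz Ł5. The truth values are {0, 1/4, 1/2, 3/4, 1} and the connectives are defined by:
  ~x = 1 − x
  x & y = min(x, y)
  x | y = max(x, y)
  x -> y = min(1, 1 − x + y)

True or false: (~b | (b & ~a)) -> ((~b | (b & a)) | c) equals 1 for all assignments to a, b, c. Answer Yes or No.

No

Counterexample: take a = 0, b = 3/4, c = 0.
~b = ~3/4 = 1/4
~a = ~0 = 1
b & ~a = 3/4 & 1 = 3/4
~b | (b & ~a) = 1/4 | 3/4 = 3/4
~b = ~3/4 = 1/4
b & a = 3/4 & 0 = 0
~b | (b & a) = 1/4 | 0 = 1/4
(~b | (b & a)) | c = 1/4 | 0 = 1/4
(~b | (b & ~a)) -> ((~b | (b & a)) | c) = 3/4 -> 1/4 = 1/2
This gives 1/2 ≠ 1.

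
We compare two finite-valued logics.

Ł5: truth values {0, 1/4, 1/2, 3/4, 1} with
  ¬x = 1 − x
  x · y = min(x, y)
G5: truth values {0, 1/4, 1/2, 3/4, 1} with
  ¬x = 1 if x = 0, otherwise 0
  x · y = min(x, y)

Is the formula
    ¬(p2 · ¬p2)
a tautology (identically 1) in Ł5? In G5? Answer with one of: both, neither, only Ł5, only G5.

only G5

In Ł5: at p2 = 1/4 the value is 3/4 — not a tautology.
In G5: every assignment gives 1 — tautology.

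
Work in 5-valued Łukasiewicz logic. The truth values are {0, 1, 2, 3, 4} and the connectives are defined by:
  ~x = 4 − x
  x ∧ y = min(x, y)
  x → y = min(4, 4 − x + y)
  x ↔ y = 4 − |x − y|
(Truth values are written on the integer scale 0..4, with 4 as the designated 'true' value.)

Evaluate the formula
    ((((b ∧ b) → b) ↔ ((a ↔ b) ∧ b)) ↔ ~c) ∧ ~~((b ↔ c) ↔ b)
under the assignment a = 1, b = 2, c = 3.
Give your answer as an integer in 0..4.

3

b ∧ b = 2 ∧ 2 = 2
(b ∧ b) → b = 2 → 2 = 4
a ↔ b = 1 ↔ 2 = 3
(a ↔ b) ∧ b = 3 ∧ 2 = 2
((b ∧ b) → b) ↔ ((a ↔ b) ∧ b) = 4 ↔ 2 = 2
~c = ~3 = 1
(((b ∧ b) → b) ↔ ((a ↔ b) ∧ b)) ↔ ~c = 2 ↔ 1 = 3
b ↔ c = 2 ↔ 3 = 3
(b ↔ c) ↔ b = 3 ↔ 2 = 3
~((b ↔ c) ↔ b) = ~3 = 1
~~((b ↔ c) ↔ b) = ~1 = 3
((((b ∧ b) → b) ↔ ((a ↔ b) ∧ b)) ↔ ~c) ∧ ~~((b ↔ c) ↔ b) = 3 ∧ 3 = 3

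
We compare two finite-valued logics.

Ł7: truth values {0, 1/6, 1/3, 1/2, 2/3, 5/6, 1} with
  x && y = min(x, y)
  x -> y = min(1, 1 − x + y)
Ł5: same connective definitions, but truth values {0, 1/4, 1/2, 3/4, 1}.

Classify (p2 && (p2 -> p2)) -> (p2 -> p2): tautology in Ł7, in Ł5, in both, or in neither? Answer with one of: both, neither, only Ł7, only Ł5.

both

In Ł7: every assignment gives 1 — tautology.
In Ł5: every assignment gives 1 — tautology.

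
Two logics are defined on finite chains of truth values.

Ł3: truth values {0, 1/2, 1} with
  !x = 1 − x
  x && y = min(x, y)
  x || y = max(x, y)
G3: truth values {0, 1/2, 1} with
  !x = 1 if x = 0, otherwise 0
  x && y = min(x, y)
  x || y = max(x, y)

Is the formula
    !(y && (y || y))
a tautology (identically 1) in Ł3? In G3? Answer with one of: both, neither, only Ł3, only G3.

neither

In Ł3: at y = 1/2 the value is 1/2 — not a tautology.
In G3: at y = 1/2 the value is 0 — not a tautology.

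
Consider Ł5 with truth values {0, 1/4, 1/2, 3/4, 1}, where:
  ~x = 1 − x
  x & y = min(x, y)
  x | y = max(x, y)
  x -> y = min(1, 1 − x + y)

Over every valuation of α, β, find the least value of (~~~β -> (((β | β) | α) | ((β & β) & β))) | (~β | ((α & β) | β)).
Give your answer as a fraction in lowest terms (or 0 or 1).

Take α = 0, β = 1/4:
~β = ~1/4 = 3/4
~~β = ~3/4 = 1/4
~~~β = ~1/4 = 3/4
β | β = 1/4 | 1/4 = 1/4
(β | β) | α = 1/4 | 0 = 1/4
β & β = 1/4 & 1/4 = 1/4
(β & β) & β = 1/4 & 1/4 = 1/4
((β | β) | α) | ((β & β) & β) = 1/4 | 1/4 = 1/4
~~~β -> (((β | β) | α) | ((β & β) & β)) = 3/4 -> 1/4 = 1/2
~β = ~1/4 = 3/4
α & β = 0 & 1/4 = 0
(α & β) | β = 0 | 1/4 = 1/4
~β | ((α & β) | β) = 3/4 | 1/4 = 3/4
(~~~β -> (((β | β) | α) | ((β & β) & β))) | (~β | ((α & β) | β)) = 1/2 | 3/4 = 3/4
No assignment yields a value below 3/4, so this is the minimum.

3/4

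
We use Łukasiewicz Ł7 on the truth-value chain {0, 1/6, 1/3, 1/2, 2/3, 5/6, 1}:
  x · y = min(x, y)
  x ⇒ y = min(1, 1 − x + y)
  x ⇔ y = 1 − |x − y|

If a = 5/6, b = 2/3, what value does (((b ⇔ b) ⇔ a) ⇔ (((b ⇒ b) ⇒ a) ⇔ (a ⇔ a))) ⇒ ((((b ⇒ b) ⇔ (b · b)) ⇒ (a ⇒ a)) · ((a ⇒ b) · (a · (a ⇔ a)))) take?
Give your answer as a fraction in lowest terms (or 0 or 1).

5/6

b ⇔ b = 2/3 ⇔ 2/3 = 1
(b ⇔ b) ⇔ a = 1 ⇔ 5/6 = 5/6
b ⇒ b = 2/3 ⇒ 2/3 = 1
(b ⇒ b) ⇒ a = 1 ⇒ 5/6 = 5/6
a ⇔ a = 5/6 ⇔ 5/6 = 1
((b ⇒ b) ⇒ a) ⇔ (a ⇔ a) = 5/6 ⇔ 1 = 5/6
((b ⇔ b) ⇔ a) ⇔ (((b ⇒ b) ⇒ a) ⇔ (a ⇔ a)) = 5/6 ⇔ 5/6 = 1
b ⇒ b = 2/3 ⇒ 2/3 = 1
b · b = 2/3 · 2/3 = 2/3
(b ⇒ b) ⇔ (b · b) = 1 ⇔ 2/3 = 2/3
a ⇒ a = 5/6 ⇒ 5/6 = 1
((b ⇒ b) ⇔ (b · b)) ⇒ (a ⇒ a) = 2/3 ⇒ 1 = 1
a ⇒ b = 5/6 ⇒ 2/3 = 5/6
a ⇔ a = 5/6 ⇔ 5/6 = 1
a · (a ⇔ a) = 5/6 · 1 = 5/6
(a ⇒ b) · (a · (a ⇔ a)) = 5/6 · 5/6 = 5/6
(((b ⇒ b) ⇔ (b · b)) ⇒ (a ⇒ a)) · ((a ⇒ b) · (a · (a ⇔ a))) = 1 · 5/6 = 5/6
(((b ⇔ b) ⇔ a) ⇔ (((b ⇒ b) ⇒ a) ⇔ (a ⇔ a))) ⇒ ((((b ⇒ b) ⇔ (b · b)) ⇒ (a ⇒ a)) · ((a ⇒ b) · (a · (a ⇔ a)))) = 1 ⇒ 5/6 = 5/6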